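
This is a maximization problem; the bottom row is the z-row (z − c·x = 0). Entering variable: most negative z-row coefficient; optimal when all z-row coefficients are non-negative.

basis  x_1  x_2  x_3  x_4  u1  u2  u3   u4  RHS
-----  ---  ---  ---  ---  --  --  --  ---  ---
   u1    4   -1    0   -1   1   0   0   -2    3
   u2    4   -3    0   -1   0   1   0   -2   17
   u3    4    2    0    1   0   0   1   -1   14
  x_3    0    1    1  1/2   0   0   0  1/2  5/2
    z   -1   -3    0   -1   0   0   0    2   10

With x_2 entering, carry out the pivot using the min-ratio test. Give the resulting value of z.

35/2

Ratio test on column x_2 — row 1: entry -1 ≤ 0; row 2: entry -3 ≤ 0; row 3: 14/2 = 7; row 4: (5/2)/1 = 5/2. Minimum is 5/2 at row 4 (x_3 leaves); pivot element 1.
Pivot on row 4; the z-row RHS becomes 10 − (-3)·(5/2) = 35/2.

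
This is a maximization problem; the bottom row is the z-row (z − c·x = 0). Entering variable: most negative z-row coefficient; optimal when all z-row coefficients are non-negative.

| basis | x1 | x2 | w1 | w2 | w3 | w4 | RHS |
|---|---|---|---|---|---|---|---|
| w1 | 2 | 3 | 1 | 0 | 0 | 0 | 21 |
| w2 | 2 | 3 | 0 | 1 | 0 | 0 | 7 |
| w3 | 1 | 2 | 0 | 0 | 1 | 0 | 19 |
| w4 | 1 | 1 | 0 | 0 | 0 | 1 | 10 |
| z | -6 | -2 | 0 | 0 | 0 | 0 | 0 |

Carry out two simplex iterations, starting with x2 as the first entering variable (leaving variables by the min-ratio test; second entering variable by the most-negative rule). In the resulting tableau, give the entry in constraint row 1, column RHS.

14

Ratio test on column x2 — row 1: 21/3 = 7; row 2: 7/3 = 7/3; row 3: 19/2 = 19/2; row 4: 10/1 = 10. Minimum is 7/3 at row 2 (w2 leaves); pivot element 3.
Divide row 2 by 3; eliminate column x2 from the other rows.
Second iteration: most negative z-row entry is -14/3 in column x1, so x1 enters.
Ratio test on column x1 — row 1: entry 0 ≤ 0; row 2: (7/3)/(2/3) = 7/2; row 3: entry -1/3 ≤ 0; row 4: (23/3)/(1/3) = 23. Minimum is 7/2 at row 2 (x2 leaves); pivot element 2/3.
Divide row 2 by 2/3; eliminate column x1 from the other rows.
After both pivots, the entry at constraint row 1, column RHS is 14.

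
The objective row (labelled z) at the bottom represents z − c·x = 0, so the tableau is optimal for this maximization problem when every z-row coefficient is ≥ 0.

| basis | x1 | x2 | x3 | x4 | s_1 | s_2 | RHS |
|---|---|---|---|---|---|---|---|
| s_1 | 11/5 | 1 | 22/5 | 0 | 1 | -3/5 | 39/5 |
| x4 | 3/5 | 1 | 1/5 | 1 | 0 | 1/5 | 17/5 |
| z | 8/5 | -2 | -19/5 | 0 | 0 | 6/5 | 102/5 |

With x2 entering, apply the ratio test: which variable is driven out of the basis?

x4

Column x2 entries and ratios — s_1: (39/5)/1 = 39/5; x4: (17/5)/1 = 17/5.
Smallest ratio is 17/5 in the row of x4, so x4 leaves.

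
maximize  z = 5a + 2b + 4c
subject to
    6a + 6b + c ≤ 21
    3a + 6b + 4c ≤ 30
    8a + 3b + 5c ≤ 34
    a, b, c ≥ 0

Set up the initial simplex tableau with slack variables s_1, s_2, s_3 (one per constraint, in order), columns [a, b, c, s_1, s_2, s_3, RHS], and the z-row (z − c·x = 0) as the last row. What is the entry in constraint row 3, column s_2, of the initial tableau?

0

Slack s_2 belongs to constraint 2; its column is the unit vector e_2, so the entry in row 3 is 0.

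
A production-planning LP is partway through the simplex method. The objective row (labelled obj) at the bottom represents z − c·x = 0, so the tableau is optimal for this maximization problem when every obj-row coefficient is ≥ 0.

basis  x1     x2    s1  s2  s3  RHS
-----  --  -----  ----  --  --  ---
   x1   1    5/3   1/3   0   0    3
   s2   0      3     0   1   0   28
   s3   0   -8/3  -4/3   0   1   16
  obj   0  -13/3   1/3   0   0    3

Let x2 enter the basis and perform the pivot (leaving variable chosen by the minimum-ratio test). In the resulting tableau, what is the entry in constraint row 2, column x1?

-9/5

Ratio test on column x2 — row 1: 3/(5/3) = 9/5; row 2: 28/3 = 28/3; row 3: entry -8/3 ≤ 0. Minimum is 9/5 at row 1 (x1 leaves); pivot element 5/3.
Divide row 1 by 5/3; eliminate column x2 from the other rows.
Row 2 update in column x1: 0 − 3·(3/5) = -9/5.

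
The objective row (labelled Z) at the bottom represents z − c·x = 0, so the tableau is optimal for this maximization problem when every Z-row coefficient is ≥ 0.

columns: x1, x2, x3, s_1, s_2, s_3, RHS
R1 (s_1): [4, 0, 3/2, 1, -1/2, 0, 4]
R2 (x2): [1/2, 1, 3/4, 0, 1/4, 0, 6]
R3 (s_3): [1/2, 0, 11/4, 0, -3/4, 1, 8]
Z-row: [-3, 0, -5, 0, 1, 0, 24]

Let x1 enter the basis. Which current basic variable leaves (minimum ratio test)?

s_1

Column x1 entries and ratios — s_1: 4/4 = 1; x2: 6/(1/2) = 12; s_3: 8/(1/2) = 16.
Smallest ratio is 1 in the row of s_1, so s_1 leaves.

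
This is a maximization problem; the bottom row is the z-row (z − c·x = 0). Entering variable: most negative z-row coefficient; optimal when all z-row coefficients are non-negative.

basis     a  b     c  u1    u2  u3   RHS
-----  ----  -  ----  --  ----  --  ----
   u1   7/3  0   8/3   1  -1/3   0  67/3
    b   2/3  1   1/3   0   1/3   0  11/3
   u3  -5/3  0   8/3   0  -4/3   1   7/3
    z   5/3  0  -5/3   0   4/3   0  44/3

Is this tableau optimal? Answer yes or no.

no

The z-row has a negative entry -5/3 in column c, so it is not optimal.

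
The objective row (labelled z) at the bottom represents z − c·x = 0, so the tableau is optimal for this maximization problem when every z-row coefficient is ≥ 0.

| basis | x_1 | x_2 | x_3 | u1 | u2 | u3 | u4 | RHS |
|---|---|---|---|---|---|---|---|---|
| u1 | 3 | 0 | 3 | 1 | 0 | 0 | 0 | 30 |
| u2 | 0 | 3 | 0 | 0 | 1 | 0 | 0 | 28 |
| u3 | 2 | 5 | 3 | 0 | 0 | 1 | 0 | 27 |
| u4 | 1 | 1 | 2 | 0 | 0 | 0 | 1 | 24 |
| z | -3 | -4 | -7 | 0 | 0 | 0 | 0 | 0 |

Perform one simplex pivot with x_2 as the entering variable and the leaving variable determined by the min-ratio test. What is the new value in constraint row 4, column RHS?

Ratio test on column x_2 — row 1: entry 0 ≤ 0; row 2: 28/3 = 28/3; row 3: 27/5 = 27/5; row 4: 24/1 = 24. Minimum is 27/5 at row 3 (u3 leaves); pivot element 5.
Divide row 3 by 5; eliminate column x_2 from the other rows.
Row 4 update in column RHS: 24 − 1·(27/5) = 93/5.

93/5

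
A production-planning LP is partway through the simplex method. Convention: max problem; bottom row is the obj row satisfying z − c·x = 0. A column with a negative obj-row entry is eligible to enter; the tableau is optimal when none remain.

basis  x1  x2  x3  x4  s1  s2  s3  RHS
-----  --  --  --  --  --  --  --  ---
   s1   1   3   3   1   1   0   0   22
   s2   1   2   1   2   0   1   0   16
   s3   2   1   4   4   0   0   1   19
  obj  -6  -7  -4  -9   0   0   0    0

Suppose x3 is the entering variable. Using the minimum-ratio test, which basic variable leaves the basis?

Column x3 entries and ratios — s1: 22/3 = 22/3; s2: 16/1 = 16; s3: 19/4 = 19/4.
Smallest ratio is 19/4 in the row of s3, so s3 leaves.

s3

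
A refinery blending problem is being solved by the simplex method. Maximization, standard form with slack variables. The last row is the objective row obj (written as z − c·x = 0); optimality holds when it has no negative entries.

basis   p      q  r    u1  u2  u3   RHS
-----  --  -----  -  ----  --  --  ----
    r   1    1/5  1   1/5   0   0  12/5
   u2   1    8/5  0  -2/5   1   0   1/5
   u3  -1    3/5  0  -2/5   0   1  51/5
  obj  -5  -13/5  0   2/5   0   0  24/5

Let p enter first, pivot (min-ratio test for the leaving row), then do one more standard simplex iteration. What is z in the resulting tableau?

35/3

Ratio test on column p — row 1: (12/5)/1 = 12/5; row 2: (1/5)/1 = 1/5; row 3: entry -1 ≤ 0. Minimum is 1/5 at row 2 (u2 leaves); pivot element 1.
Pivot on row 2; the obj-row RHS becomes 24/5 − (-5)·(1/5) = 29/5.
Next entering variable (most negative obj-row entry -8/5): u1.
Ratio test on column u1 — row 1: (11/5)/(3/5) = 11/3; row 2: entry -2/5 ≤ 0; row 3: entry -4/5 ≤ 0. Minimum is 11/3 at row 1 (r leaves); pivot element 3/5.
After the second pivot the obj-row RHS is 29/5 − (-8/5)·(11/3) = 35/3.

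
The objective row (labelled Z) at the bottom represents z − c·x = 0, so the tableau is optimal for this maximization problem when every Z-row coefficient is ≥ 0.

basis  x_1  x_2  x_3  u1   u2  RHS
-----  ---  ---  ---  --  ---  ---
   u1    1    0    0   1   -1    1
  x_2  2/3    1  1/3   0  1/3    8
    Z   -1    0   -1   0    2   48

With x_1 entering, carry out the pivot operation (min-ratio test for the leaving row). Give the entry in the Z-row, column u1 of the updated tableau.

1

Ratio test on column x_1 — row 1: 1/1 = 1; row 2: 8/(2/3) = 12. Minimum is 1 at row 1 (u1 leaves); pivot element 1.
Divide row 1 by 1; eliminate column x_1 from the other rows.
Z-row update in column u1: 0 − (-1)·1 = 1.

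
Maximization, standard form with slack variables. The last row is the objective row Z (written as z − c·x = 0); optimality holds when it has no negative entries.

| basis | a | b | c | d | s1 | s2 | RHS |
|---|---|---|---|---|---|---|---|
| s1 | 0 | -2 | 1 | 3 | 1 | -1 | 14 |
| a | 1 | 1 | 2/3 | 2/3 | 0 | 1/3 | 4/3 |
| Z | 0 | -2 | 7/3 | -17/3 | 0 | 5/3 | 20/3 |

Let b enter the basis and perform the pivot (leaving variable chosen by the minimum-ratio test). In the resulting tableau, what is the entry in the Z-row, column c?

11/3

Ratio test on column b — row 1: entry -2 ≤ 0; row 2: (4/3)/1 = 4/3. Minimum is 4/3 at row 2 (a leaves); pivot element 1.
Divide row 2 by 1; eliminate column b from the other rows.
Z-row update in column c: 7/3 − (-2)·(2/3) = 11/3.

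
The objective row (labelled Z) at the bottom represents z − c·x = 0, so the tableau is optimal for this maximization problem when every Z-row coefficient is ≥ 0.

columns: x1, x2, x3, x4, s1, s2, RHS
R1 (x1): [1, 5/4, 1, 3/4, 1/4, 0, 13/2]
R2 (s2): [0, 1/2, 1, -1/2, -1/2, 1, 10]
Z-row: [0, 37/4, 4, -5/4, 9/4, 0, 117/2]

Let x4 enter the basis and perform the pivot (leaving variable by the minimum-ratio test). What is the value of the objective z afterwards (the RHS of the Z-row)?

Ratio test on column x4 — row 1: (13/2)/(3/4) = 26/3; row 2: entry -1/2 ≤ 0. Minimum is 26/3 at row 1 (x1 leaves); pivot element 3/4.
Pivot on row 1; the Z-row RHS becomes 117/2 − (-5/4)·(26/3) = 208/3.

208/3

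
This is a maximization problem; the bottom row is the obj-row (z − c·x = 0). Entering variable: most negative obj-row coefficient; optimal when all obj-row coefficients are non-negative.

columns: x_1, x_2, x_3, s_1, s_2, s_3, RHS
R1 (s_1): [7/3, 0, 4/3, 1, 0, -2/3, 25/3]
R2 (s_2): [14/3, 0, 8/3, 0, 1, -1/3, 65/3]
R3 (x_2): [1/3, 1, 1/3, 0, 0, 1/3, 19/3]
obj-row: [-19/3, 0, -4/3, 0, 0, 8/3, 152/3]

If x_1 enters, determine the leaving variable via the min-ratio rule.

Column x_1 entries and ratios — s_1: (25/3)/(7/3) = 25/7; s_2: (65/3)/(14/3) = 65/14; x_2: (19/3)/(1/3) = 19.
Smallest ratio is 25/7 in the row of s_1, so s_1 leaves.

s_1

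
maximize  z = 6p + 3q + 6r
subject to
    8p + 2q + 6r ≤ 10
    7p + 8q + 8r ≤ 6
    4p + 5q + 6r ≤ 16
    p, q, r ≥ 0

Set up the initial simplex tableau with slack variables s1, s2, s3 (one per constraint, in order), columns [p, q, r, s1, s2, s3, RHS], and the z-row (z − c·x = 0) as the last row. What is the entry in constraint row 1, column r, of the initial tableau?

Constraint 1 has coefficient 6 on r.

6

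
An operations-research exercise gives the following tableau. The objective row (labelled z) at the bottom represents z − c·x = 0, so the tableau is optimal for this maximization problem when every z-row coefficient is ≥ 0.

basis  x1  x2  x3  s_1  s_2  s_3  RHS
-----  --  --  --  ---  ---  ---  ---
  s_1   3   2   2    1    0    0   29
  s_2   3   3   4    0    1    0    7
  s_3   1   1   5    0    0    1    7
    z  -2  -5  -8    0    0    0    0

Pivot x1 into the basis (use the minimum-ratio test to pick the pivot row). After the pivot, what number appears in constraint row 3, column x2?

Ratio test on column x1 — row 1: 29/3 = 29/3; row 2: 7/3 = 7/3; row 3: 7/1 = 7. Minimum is 7/3 at row 2 (s_2 leaves); pivot element 3.
Divide row 2 by 3; eliminate column x1 from the other rows.
Row 3 update in column x2: 1 − 1·1 = 0.

0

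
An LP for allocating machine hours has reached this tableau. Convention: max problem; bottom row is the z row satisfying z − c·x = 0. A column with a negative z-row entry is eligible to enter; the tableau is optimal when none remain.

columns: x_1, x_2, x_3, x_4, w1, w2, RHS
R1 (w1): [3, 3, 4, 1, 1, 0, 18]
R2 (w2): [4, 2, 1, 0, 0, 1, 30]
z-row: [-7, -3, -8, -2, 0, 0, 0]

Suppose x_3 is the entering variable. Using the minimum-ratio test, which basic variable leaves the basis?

w1

Column x_3 entries and ratios — w1: 18/4 = 9/2; w2: 30/1 = 30.
Smallest ratio is 9/2 in the row of w1, so w1 leaves.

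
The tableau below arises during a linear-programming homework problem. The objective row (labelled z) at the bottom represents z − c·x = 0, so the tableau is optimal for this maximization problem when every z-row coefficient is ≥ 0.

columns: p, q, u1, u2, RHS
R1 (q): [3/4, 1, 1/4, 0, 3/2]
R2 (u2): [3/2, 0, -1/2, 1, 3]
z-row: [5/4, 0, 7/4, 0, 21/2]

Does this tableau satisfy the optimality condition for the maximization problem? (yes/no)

yes

Every z-row coefficient is ≥ 0, so the tableau is optimal.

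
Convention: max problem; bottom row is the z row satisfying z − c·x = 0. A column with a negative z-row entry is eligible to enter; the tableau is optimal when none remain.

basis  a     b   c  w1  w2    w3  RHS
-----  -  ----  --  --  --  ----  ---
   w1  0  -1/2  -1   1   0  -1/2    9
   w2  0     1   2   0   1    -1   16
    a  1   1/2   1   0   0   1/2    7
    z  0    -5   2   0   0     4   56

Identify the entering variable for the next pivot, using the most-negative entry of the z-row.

Negative z-row entries: b: -5.
The most negative is -5 in column b, so b enters.

b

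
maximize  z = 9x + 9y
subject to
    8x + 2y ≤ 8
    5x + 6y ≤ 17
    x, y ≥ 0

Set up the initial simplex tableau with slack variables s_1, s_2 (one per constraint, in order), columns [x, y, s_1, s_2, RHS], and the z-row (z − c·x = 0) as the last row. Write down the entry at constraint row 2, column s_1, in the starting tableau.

0

Slack s_1 belongs to constraint 1; its column is the unit vector e_1, so the entry in row 2 is 0.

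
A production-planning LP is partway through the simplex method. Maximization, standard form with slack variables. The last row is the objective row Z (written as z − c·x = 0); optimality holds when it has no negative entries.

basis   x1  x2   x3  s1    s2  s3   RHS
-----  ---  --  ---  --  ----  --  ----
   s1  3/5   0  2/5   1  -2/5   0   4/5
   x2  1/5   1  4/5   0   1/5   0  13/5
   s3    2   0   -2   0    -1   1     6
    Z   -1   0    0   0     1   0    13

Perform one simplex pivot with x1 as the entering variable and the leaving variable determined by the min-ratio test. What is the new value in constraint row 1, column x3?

Ratio test on column x1 — row 1: (4/5)/(3/5) = 4/3; row 2: (13/5)/(1/5) = 13; row 3: 6/2 = 3. Minimum is 4/3 at row 1 (s1 leaves); pivot element 3/5.
Divide row 1 by 3/5; eliminate column x1 from the other rows.
In the new row 1, the x3 entry is the old entry divided by the pivot: (2/5)/(3/5) = 2/3.

2/3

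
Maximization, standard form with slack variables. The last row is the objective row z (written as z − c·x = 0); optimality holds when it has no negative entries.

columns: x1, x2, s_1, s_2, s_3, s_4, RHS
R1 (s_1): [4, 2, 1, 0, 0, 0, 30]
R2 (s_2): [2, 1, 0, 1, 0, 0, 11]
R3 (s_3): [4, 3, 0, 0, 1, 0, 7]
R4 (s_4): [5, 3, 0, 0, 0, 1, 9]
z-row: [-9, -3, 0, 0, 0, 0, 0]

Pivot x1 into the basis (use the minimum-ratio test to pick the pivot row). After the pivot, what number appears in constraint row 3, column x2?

3/4

Ratio test on column x1 — row 1: 30/4 = 15/2; row 2: 11/2 = 11/2; row 3: 7/4 = 7/4; row 4: 9/5 = 9/5. Minimum is 7/4 at row 3 (s_3 leaves); pivot element 4.
Divide row 3 by 4; eliminate column x1 from the other rows.
In the new row 3, the x2 entry is the old entry divided by the pivot: 3/4 = 3/4.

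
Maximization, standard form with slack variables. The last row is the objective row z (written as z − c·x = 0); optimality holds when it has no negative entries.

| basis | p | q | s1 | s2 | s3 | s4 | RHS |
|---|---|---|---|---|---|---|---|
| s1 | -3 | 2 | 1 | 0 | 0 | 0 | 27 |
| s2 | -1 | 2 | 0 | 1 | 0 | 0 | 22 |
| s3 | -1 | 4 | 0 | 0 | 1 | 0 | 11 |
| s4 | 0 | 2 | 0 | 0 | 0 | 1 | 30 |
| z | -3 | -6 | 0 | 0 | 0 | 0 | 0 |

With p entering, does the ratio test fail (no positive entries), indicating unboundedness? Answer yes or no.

Every constraint-row entry in column p is ≤ 0, so increasing p is unbounded.

yes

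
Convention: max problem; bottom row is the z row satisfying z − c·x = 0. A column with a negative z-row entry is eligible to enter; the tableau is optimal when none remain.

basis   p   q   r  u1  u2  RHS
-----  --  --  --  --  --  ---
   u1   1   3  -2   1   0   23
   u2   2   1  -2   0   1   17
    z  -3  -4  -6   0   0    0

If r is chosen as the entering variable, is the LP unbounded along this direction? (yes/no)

Every constraint-row entry in column r is ≤ 0, so increasing r is unbounded.

yes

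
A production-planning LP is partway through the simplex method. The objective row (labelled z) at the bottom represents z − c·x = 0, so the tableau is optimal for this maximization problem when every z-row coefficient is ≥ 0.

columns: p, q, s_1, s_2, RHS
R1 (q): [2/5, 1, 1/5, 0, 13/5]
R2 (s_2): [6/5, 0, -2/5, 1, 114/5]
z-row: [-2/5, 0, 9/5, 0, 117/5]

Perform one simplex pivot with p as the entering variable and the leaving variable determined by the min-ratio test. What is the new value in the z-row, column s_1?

2

Ratio test on column p — row 1: (13/5)/(2/5) = 13/2; row 2: (114/5)/(6/5) = 19. Minimum is 13/2 at row 1 (q leaves); pivot element 2/5.
Divide row 1 by 2/5; eliminate column p from the other rows.
z-row update in column s_1: 9/5 − (-2/5)·(1/2) = 2.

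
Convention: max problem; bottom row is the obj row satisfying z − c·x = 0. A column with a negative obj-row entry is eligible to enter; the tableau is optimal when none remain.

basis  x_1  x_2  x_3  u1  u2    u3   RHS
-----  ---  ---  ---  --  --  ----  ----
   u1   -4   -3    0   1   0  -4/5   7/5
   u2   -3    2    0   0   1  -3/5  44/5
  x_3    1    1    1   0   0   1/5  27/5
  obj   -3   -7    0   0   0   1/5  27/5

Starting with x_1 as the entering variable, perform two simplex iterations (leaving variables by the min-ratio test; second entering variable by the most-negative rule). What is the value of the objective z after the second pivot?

Ratio test on column x_1 — row 1: entry -4 ≤ 0; row 2: entry -3 ≤ 0; row 3: (27/5)/1 = 27/5. Minimum is 27/5 at row 3 (x_3 leaves); pivot element 1.
Pivot on row 3; the obj-row RHS becomes 27/5 − (-3)·(27/5) = 108/5.
Next entering variable (most negative obj-row entry -4): x_2.
Ratio test on column x_2 — row 1: 23/1 = 23; row 2: 25/5 = 5; row 3: (27/5)/1 = 27/5. Minimum is 5 at row 2 (u2 leaves); pivot element 5.
After the second pivot the obj-row RHS is 108/5 − (-4)·5 = 208/5.

208/5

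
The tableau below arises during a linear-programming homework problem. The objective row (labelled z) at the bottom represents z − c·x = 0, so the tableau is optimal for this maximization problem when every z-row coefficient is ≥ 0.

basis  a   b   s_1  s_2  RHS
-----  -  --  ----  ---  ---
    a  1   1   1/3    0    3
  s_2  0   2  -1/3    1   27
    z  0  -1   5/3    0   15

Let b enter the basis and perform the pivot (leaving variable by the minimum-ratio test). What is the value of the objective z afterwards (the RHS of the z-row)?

Ratio test on column b — row 1: 3/1 = 3; row 2: 27/2 = 27/2. Minimum is 3 at row 1 (a leaves); pivot element 1.
Pivot on row 1; the z-row RHS becomes 15 − (-1)·3 = 18.

18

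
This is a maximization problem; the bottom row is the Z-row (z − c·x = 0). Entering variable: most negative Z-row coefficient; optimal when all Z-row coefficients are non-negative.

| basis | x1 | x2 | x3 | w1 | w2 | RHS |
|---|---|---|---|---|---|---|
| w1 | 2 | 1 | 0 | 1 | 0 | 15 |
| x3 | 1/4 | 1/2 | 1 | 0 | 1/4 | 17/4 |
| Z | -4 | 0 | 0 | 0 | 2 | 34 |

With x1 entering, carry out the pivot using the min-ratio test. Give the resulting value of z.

Ratio test on column x1 — row 1: 15/2 = 15/2; row 2: (17/4)/(1/4) = 17. Minimum is 15/2 at row 1 (w1 leaves); pivot element 2.
Pivot on row 1; the Z-row RHS becomes 34 − (-4)·(15/2) = 64.

64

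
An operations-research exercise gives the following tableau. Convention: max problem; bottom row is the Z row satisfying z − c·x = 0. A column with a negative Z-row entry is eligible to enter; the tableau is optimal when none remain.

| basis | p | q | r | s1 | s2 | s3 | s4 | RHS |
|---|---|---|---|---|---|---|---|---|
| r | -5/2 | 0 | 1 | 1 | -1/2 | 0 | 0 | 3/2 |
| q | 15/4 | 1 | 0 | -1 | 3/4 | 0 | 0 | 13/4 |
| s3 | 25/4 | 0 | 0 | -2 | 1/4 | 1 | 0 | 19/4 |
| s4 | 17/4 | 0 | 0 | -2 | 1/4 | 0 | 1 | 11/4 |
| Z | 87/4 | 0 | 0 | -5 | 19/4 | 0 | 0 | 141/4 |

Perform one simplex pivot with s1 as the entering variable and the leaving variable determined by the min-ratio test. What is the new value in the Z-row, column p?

Ratio test on column s1 — row 1: (3/2)/1 = 3/2; row 2: entry -1 ≤ 0; row 3: entry -2 ≤ 0; row 4: entry -2 ≤ 0. Minimum is 3/2 at row 1 (r leaves); pivot element 1.
Divide row 1 by 1; eliminate column s1 from the other rows.
Z-row update in column p: 87/4 − (-5)·(-5/2) = 37/4.

37/4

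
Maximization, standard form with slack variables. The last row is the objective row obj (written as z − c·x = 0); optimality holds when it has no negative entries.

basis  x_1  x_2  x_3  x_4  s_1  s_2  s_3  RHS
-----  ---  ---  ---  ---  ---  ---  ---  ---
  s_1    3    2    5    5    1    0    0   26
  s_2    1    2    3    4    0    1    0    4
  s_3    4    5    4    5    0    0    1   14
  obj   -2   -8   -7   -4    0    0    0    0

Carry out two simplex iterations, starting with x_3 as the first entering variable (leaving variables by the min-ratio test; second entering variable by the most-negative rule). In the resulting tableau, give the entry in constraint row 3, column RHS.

4

Ratio test on column x_3 — row 1: 26/5 = 26/5; row 2: 4/3 = 4/3; row 3: 14/4 = 7/2. Minimum is 4/3 at row 2 (s_2 leaves); pivot element 3.
Divide row 2 by 3; eliminate column x_3 from the other rows.
Second iteration: most negative obj-row entry is -10/3 in column x_2, so x_2 enters.
Ratio test on column x_2 — row 1: entry -4/3 ≤ 0; row 2: (4/3)/(2/3) = 2; row 3: (26/3)/(7/3) = 26/7. Minimum is 2 at row 2 (x_3 leaves); pivot element 2/3.
Divide row 2 by 2/3; eliminate column x_2 from the other rows.
After both pivots, the entry at constraint row 3, column RHS is 4.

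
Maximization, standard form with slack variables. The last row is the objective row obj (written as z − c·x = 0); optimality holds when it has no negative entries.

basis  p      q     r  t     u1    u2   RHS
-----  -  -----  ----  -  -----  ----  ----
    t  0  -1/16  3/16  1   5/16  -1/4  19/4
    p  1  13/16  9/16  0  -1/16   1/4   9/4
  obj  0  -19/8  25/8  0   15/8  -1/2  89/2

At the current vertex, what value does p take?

9/4

p is basic (row 2); its value is the RHS of that row, 9/4.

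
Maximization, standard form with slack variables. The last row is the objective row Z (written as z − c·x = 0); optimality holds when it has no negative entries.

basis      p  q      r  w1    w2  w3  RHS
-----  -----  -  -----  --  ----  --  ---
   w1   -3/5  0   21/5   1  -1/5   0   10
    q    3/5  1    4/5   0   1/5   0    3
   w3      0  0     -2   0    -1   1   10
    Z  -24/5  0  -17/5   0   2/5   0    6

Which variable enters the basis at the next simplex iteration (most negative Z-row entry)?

p

Negative Z-row entries: p: -24/5, r: -17/5.
The most negative is -24/5 in column p, so p enters.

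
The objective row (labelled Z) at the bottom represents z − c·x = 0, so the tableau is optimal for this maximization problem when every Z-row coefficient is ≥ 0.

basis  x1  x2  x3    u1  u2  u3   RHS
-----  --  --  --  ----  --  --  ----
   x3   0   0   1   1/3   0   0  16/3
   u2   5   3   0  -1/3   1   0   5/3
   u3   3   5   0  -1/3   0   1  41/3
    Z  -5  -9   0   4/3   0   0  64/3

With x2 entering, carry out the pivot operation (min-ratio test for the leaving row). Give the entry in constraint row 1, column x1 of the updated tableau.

0

Ratio test on column x2 — row 1: entry 0 ≤ 0; row 2: (5/3)/3 = 5/9; row 3: (41/3)/5 = 41/15. Minimum is 5/9 at row 2 (u2 leaves); pivot element 3.
Divide row 2 by 3; eliminate column x2 from the other rows.
Row 1 update in column x1: 0 − 0·(5/3) = 0.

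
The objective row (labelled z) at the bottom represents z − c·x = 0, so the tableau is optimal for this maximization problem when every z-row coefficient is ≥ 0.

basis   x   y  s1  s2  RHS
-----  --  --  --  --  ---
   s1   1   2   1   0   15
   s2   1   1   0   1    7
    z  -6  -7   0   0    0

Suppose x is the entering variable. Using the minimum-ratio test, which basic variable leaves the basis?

Column x entries and ratios — s1: 15/1 = 15; s2: 7/1 = 7.
Smallest ratio is 7 in the row of s2, so s2 leaves.

s2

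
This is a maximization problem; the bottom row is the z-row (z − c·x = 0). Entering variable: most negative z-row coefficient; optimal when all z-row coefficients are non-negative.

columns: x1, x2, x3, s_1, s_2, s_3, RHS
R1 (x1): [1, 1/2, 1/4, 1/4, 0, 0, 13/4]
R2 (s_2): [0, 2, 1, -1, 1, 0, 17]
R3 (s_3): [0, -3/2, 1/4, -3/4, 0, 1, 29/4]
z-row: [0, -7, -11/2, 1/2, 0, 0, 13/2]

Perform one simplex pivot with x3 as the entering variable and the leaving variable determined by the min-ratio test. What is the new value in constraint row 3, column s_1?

Ratio test on column x3 — row 1: (13/4)/(1/4) = 13; row 2: 17/1 = 17; row 3: (29/4)/(1/4) = 29. Minimum is 13 at row 1 (x1 leaves); pivot element 1/4.
Divide row 1 by 1/4; eliminate column x3 from the other rows.
Row 3 update in column s_1: -3/4 − (1/4)·1 = -1.

-1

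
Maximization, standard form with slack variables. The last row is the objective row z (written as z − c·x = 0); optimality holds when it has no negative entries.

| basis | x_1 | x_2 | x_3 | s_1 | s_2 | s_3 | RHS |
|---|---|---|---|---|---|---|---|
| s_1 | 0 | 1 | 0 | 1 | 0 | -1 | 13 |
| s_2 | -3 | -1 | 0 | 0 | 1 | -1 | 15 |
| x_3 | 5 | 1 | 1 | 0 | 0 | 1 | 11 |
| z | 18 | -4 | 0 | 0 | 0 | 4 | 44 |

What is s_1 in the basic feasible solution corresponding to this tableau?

s_1 is basic (row 1); its value is the RHS of that row, 13.

13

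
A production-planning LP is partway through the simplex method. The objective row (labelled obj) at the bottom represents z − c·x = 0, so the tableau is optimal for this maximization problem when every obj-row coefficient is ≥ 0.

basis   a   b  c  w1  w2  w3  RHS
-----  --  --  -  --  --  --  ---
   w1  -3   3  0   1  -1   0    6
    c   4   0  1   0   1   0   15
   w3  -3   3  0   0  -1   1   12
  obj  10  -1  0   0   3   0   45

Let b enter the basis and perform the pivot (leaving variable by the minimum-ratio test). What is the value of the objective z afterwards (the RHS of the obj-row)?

47

Ratio test on column b — row 1: 6/3 = 2; row 2: entry 0 ≤ 0; row 3: 12/3 = 4. Minimum is 2 at row 1 (w1 leaves); pivot element 3.
Pivot on row 1; the obj-row RHS becomes 45 − (-1)·2 = 47.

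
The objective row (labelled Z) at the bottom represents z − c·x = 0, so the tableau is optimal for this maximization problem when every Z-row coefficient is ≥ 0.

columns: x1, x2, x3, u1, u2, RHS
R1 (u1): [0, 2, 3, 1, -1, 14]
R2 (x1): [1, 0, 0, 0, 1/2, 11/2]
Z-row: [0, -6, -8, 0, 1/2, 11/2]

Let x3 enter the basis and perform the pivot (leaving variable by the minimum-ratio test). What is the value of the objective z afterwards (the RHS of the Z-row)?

Ratio test on column x3 — row 1: 14/3 = 14/3; row 2: entry 0 ≤ 0. Minimum is 14/3 at row 1 (u1 leaves); pivot element 3.
Pivot on row 1; the Z-row RHS becomes 11/2 − (-8)·(14/3) = 257/6.

257/6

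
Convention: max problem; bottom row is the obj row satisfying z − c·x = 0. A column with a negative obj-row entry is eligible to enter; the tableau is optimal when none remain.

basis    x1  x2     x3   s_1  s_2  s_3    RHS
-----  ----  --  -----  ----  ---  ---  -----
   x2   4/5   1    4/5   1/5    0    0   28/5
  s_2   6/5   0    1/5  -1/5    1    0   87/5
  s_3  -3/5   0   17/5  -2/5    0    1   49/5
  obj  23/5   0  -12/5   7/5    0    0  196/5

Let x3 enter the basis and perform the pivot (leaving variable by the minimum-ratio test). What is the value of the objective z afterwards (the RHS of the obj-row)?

Ratio test on column x3 — row 1: (28/5)/(4/5) = 7; row 2: (87/5)/(1/5) = 87; row 3: (49/5)/(17/5) = 49/17. Minimum is 49/17 at row 3 (s_3 leaves); pivot element 17/5.
Pivot on row 3; the obj-row RHS becomes 196/5 − (-12/5)·(49/17) = 784/17.

784/17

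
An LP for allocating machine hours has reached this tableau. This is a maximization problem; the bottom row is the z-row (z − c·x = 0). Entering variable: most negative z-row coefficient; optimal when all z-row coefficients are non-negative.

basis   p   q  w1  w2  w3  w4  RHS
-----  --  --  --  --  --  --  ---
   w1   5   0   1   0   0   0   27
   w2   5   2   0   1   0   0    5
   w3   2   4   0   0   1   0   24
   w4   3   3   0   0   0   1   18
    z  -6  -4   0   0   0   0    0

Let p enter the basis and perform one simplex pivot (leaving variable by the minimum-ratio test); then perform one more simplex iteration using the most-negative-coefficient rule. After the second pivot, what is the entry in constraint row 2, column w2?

Ratio test on column p — row 1: 27/5 = 27/5; row 2: 5/5 = 1; row 3: 24/2 = 12; row 4: 18/3 = 6. Minimum is 1 at row 2 (w2 leaves); pivot element 5.
Divide row 2 by 5; eliminate column p from the other rows.
Second iteration: most negative z-row entry is -8/5 in column q, so q enters.
Ratio test on column q — row 1: entry -2 ≤ 0; row 2: 1/(2/5) = 5/2; row 3: 22/(16/5) = 55/8; row 4: 15/(9/5) = 25/3. Minimum is 5/2 at row 2 (p leaves); pivot element 2/5.
Divide row 2 by 2/5; eliminate column q from the other rows.
After both pivots, the entry at constraint row 2, column w2 is 1/2.

1/2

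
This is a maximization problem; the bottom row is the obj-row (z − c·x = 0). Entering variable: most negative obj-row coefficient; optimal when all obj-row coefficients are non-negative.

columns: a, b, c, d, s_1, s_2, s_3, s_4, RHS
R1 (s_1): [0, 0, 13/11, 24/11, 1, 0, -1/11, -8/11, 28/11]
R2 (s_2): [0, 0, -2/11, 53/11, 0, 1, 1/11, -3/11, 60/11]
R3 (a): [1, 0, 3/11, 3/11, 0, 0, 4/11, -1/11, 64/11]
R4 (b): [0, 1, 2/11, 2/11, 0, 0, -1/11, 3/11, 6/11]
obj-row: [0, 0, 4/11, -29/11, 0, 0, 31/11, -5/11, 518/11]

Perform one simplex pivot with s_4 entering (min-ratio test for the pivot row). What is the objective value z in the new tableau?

Ratio test on column s_4 — row 1: entry -8/11 ≤ 0; row 2: entry -3/11 ≤ 0; row 3: entry -1/11 ≤ 0; row 4: (6/11)/(3/11) = 2. Minimum is 2 at row 4 (b leaves); pivot element 3/11.
Pivot on row 4; the obj-row RHS becomes 518/11 − (-5/11)·2 = 48.

48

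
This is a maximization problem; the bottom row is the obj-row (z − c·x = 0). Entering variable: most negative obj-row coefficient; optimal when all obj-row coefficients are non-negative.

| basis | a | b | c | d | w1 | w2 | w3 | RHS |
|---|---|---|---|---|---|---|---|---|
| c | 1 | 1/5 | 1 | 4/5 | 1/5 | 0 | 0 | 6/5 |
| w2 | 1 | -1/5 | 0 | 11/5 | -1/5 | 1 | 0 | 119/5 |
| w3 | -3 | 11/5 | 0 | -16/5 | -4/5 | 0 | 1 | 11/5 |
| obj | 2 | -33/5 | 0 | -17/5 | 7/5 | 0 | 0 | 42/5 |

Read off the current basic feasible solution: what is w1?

0

w1 is not in the basis, so in the current basic feasible solution w1 = 0.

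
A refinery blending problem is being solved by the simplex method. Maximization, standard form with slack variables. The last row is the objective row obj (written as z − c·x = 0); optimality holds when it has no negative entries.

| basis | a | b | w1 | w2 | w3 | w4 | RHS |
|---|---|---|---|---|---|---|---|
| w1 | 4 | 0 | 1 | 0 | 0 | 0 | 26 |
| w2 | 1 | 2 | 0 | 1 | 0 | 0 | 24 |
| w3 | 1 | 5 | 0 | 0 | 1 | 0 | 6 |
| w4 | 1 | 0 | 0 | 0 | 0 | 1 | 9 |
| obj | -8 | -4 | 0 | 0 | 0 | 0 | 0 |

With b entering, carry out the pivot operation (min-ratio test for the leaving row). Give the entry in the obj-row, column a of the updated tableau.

-36/5

Ratio test on column b — row 1: entry 0 ≤ 0; row 2: 24/2 = 12; row 3: 6/5 = 6/5; row 4: entry 0 ≤ 0. Minimum is 6/5 at row 3 (w3 leaves); pivot element 5.
Divide row 3 by 5; eliminate column b from the other rows.
obj-row update in column a: -8 − (-4)·(1/5) = -36/5.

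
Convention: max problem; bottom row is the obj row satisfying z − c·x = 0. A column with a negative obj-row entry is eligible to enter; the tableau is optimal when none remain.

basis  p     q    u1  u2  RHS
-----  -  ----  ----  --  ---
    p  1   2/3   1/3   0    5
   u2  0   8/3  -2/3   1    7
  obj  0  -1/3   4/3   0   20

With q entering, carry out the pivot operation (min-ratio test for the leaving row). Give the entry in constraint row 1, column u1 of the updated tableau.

Ratio test on column q — row 1: 5/(2/3) = 15/2; row 2: 7/(8/3) = 21/8. Minimum is 21/8 at row 2 (u2 leaves); pivot element 8/3.
Divide row 2 by 8/3; eliminate column q from the other rows.
Row 1 update in column u1: 1/3 − (2/3)·(-1/4) = 1/2.

1/2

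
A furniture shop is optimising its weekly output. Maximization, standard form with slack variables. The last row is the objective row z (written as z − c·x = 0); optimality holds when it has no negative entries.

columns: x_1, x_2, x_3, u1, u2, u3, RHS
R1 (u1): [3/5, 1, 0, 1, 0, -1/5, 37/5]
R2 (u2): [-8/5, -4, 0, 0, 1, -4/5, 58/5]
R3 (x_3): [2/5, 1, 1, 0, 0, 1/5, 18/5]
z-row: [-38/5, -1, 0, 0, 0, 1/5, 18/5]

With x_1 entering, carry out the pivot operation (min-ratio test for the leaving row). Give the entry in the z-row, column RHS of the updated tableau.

Ratio test on column x_1 — row 1: (37/5)/(3/5) = 37/3; row 2: entry -8/5 ≤ 0; row 3: (18/5)/(2/5) = 9. Minimum is 9 at row 3 (x_3 leaves); pivot element 2/5.
Divide row 3 by 2/5; eliminate column x_1 from the other rows.
z-row update in column RHS: 18/5 − (-38/5)·9 = 72.

72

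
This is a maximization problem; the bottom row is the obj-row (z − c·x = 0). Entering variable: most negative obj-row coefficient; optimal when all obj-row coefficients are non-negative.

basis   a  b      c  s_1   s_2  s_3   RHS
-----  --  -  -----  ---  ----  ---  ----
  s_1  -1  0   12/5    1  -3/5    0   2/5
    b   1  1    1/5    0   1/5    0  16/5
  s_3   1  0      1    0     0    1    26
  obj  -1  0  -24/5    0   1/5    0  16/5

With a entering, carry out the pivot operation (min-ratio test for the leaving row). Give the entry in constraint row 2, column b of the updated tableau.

1

Ratio test on column a — row 1: entry -1 ≤ 0; row 2: (16/5)/1 = 16/5; row 3: 26/1 = 26. Minimum is 16/5 at row 2 (b leaves); pivot element 1.
Divide row 2 by 1; eliminate column a from the other rows.
In the new row 2, the b entry is the old entry divided by the pivot: 1/1 = 1.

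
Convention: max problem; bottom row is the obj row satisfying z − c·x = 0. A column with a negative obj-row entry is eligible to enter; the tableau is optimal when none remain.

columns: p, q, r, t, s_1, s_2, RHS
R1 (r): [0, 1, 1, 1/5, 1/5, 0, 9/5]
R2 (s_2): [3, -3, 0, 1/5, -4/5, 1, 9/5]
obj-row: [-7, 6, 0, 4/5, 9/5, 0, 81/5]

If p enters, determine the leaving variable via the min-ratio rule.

Column p entries and ratios — r: 0 ≤ 0, skip; s_2: (9/5)/3 = 3/5.
Smallest ratio is 3/5 in the row of s_2, so s_2 leaves.

s_2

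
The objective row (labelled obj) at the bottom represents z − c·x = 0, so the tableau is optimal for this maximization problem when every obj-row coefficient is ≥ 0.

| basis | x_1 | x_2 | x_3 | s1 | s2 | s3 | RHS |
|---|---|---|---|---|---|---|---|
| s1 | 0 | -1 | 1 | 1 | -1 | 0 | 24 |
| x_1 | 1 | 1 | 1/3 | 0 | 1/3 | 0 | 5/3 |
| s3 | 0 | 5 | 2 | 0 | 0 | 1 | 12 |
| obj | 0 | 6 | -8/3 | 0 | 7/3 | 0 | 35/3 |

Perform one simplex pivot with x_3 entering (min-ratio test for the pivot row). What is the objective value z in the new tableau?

25

Ratio test on column x_3 — row 1: 24/1 = 24; row 2: (5/3)/(1/3) = 5; row 3: 12/2 = 6. Minimum is 5 at row 2 (x_1 leaves); pivot element 1/3.
Pivot on row 2; the obj-row RHS becomes 35/3 − (-8/3)·5 = 25.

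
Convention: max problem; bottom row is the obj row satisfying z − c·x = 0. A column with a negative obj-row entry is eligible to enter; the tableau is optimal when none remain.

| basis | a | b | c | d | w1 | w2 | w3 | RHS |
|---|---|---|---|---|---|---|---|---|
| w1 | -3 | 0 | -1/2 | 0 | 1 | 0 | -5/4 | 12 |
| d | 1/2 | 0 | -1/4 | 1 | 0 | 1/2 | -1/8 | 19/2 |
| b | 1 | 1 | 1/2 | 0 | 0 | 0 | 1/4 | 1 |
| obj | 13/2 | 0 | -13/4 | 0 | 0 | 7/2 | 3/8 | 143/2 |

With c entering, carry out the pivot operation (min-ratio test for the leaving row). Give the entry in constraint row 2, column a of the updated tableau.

Ratio test on column c — row 1: entry -1/2 ≤ 0; row 2: entry -1/4 ≤ 0; row 3: 1/(1/2) = 2. Minimum is 2 at row 3 (b leaves); pivot element 1/2.
Divide row 3 by 1/2; eliminate column c from the other rows.
Row 2 update in column a: 1/2 − (-1/4)·2 = 1.

1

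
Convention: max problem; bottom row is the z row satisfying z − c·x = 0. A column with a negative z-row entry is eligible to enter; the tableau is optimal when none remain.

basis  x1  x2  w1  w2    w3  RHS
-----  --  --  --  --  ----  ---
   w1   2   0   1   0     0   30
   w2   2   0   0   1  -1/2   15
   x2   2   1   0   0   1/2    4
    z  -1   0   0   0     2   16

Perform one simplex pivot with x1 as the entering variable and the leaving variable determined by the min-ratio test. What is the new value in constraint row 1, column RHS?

Ratio test on column x1 — row 1: 30/2 = 15; row 2: 15/2 = 15/2; row 3: 4/2 = 2. Minimum is 2 at row 3 (x2 leaves); pivot element 2.
Divide row 3 by 2; eliminate column x1 from the other rows.
Row 1 update in column RHS: 30 − 2·2 = 26.

26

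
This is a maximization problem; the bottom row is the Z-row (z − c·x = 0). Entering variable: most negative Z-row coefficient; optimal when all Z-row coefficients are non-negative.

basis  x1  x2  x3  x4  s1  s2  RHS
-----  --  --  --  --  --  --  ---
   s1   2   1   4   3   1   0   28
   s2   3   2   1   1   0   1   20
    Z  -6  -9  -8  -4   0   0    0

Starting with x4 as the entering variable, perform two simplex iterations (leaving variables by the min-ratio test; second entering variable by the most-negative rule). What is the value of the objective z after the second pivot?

Ratio test on column x4 — row 1: 28/3 = 28/3; row 2: 20/1 = 20. Minimum is 28/3 at row 1 (s1 leaves); pivot element 3.
Pivot on row 1; the Z-row RHS becomes 0 − (-4)·(28/3) = 112/3.
Next entering variable (most negative Z-row entry -23/3): x2.
Ratio test on column x2 — row 1: (28/3)/(1/3) = 28; row 2: (32/3)/(5/3) = 32/5. Minimum is 32/5 at row 2 (s2 leaves); pivot element 5/3.
After the second pivot the Z-row RHS is 112/3 − (-23/3)·(32/5) = 432/5.

432/5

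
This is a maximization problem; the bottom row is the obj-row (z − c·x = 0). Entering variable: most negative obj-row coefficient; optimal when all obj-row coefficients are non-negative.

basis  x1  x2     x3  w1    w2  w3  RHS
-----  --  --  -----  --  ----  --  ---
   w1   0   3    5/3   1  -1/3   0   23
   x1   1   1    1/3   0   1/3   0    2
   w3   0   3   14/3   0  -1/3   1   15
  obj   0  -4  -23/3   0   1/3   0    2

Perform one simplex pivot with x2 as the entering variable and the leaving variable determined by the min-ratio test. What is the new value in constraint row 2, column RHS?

2

Ratio test on column x2 — row 1: 23/3 = 23/3; row 2: 2/1 = 2; row 3: 15/3 = 5. Minimum is 2 at row 2 (x1 leaves); pivot element 1.
Divide row 2 by 1; eliminate column x2 from the other rows.
In the new row 2, the RHS entry is the old entry divided by the pivot: 2/1 = 2.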